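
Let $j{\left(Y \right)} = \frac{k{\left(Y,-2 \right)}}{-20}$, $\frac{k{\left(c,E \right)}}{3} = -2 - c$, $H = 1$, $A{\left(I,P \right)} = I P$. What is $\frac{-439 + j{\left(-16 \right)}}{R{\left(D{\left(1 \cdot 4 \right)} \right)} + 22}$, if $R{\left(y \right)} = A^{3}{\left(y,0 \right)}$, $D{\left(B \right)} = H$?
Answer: $- \frac{401}{20} \approx -20.05$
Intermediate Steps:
$D{\left(B \right)} = 1$
$R{\left(y \right)} = 0$ ($R{\left(y \right)} = \left(y 0\right)^{3} = 0^{3} = 0$)
$k{\left(c,E \right)} = -6 - 3 c$ ($k{\left(c,E \right)} = 3 \left(-2 - c\right) = -6 - 3 c$)
$j{\left(Y \right)} = \frac{3}{10} + \frac{3 Y}{20}$ ($j{\left(Y \right)} = \frac{-6 - 3 Y}{-20} = \left(-6 - 3 Y\right) \left(- \frac{1}{20}\right) = \frac{3}{10} + \frac{3 Y}{20}$)
$\frac{-439 + j{\left(-16 \right)}}{R{\left(D{\left(1 \cdot 4 \right)} \right)} + 22} = \frac{-439 + \left(\frac{3}{10} + \frac{3}{20} \left(-16\right)\right)}{0 + 22} = \frac{-439 + \left(\frac{3}{10} - \frac{12}{5}\right)}{22} = \left(-439 - \frac{21}{10}\right) \frac{1}{22} = \left(- \frac{4411}{10}\right) \frac{1}{22} = - \frac{401}{20}$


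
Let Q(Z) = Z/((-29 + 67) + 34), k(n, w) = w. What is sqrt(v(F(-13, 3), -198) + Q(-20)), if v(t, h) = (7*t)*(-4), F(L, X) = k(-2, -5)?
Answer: sqrt(5030)/6 ≈ 11.820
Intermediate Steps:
F(L, X) = -5
Q(Z) = Z/72 (Q(Z) = Z/(38 + 34) = Z/72)
v(t, h) = -28*t
sqrt(v(F(-13, 3), -198) + Q(-20)) = sqrt(-28*(-5) + (1/72)*(-20)) = sqrt(140 - 5/18) = sqrt(2515/18) = sqrt(5030)/6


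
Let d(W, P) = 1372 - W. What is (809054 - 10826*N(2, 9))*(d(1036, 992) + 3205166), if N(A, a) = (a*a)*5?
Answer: -11461195468952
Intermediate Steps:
N(A, a) = 5*a² (N(A, a) = a²*5 = 5*a²)
(809054 - 10826*N(2, 9))*(d(1036, 992) + 3205166) = (809054 - 54130*9²)*((1372 - 1*1036) + 3205166) = (809054 - 54130*81)*((1372 - 1036) + 3205166) = (809054 - 10826*405)*(336 + 3205166) = (809054 - 4384530)*3205502 = -3575476*3205502 = -11461195468952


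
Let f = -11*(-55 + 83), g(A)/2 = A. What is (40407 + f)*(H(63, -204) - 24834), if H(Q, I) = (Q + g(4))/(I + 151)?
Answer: -52781231027/53 ≈ -9.9587e+8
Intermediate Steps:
g(A) = 2*A
f = -308 (f = -11*28 = -308)
H(Q, I) = (8 + Q)/(151 + I) (H(Q, I) = (Q + 2*4)/(I + 151) = (Q + 8)/(151 + I) = (8 + Q)/(151 + I))
(40407 + f)*(H(63, -204) - 24834) = (40407 - 308)*((8 + 63)/(151 - 204) - 24834) = 40099*(71/(-53) - 24834) = 40099*(-1/53*71 - 24834) = 40099*(-71/53 - 24834) = 40099*(-1316273/53) = -52781231027/53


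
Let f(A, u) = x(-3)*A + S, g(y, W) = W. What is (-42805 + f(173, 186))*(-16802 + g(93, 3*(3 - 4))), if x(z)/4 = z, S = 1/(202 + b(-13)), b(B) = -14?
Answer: 141794321735/188 ≈ 7.5423e+8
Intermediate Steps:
S = 1/188 (S = 1/(202 - 14) = 1/188 ≈ 0.0053191)
x(z) = 4*z
f(A, u) = 1/188 - 12*A (f(A, u) = (4*(-3))*A + 1/188 = -12*A + 1/188 = 1/188 - 12*A)
(-42805 + f(173, 186))*(-16802 + g(93, 3*(3 - 4))) = (-42805 + (1/188 - 12*173))*(-16802 + 3*(3 - 4)) = (-42805 + (1/188 - 2076))*(-16802 + 3*(-1)) = (-42805 - 390287/188)*(-16802 - 3) = -8437627/188*(-16805) = 141794321735/188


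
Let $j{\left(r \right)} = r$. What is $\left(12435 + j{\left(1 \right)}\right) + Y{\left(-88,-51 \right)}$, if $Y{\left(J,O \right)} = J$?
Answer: $12348$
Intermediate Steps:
$\left(12435 + j{\left(1 \right)}\right) + Y{\left(-88,-51 \right)} = \left(12435 + 1\right) - 88 = 12436 - 88 = 12348$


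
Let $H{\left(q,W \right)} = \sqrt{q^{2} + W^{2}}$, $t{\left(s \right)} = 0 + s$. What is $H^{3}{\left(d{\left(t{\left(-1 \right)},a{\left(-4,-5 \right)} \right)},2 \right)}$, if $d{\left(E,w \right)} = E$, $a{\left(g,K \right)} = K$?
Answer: $5 \sqrt{5} \approx 11.18$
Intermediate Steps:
$t{\left(s \right)} = s$
$H{\left(q,W \right)} = \sqrt{W^{2} + q^{2}}$
$H^{3}{\left(d{\left(t{\left(-1 \right)},a{\left(-4,-5 \right)} \right)},2 \right)} = \left(\sqrt{2^{2} + \left(-1\right)^{2}}\right)^{3} = \left(\sqrt{4 + 1}\right)^{3} = \left(\sqrt{5}\right)^{3} = 5 \sqrt{5}$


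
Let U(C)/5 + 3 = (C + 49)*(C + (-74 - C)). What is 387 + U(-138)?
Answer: 33302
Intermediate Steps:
U(C) = -18145 - 370*C (U(C) = -15 + 5*((C + 49)*(C + (-74 - C))) = -15 + 5*((49 + C)*(-74)) = -15 + 5*(-3626 - 74*C) = -15 + (-18130 - 370*C) = -18145 - 370*C)
387 + U(-138) = 387 + (-18145 - 370*(-138)) = 387 + (-18145 + 51060) = 387 + 32915 = 33302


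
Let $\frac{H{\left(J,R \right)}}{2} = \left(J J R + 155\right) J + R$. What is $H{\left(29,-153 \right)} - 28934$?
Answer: $-7483284$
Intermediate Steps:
$H{\left(J,R \right)} = 2 R + 2 J \left(155 + R J^{2}\right)$ ($H{\left(J,R \right)} = 2 \left(\left(J J R + 155\right) J + R\right) = 2 \left(\left(J^{2} R + 155\right) J + R\right) = 2 \left(\left(R J^{2} + 155\right) J + R\right) = 2 \left(\left(155 + R J^{2}\right) J + R\right) = 2 \left(J \left(155 + R J^{2}\right) + R\right) = 2 \left(R + J \left(155 + R J^{2}\right)\right) = 2 R + 2 J \left(155 + R J^{2}\right)$)
$H{\left(29,-153 \right)} - 28934 = \left(2 \left(-153\right) + 310 \cdot 29 + 2 \left(-153\right) 29^{3}\right) - 28934 = \left(-306 + 8990 + 2 \left(-153\right) 24389\right) - 28934 = \left(-306 + 8990 - 7463034\right) - 28934 = -7454350 - 28934 = -7483284$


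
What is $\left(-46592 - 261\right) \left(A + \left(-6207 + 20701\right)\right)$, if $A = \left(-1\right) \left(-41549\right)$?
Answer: $-2625782679$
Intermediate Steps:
$A = 41549$
$\left(-46592 - 261\right) \left(A + \left(-6207 + 20701\right)\right) = \left(-46592 - 261\right) \left(41549 + \left(-6207 + 20701\right)\right) = - 46853 \left(41549 + 14494\right) = \left(-46853\right) 56043 = -2625782679$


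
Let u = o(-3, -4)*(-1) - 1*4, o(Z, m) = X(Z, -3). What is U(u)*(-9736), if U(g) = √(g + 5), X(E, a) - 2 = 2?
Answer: -9736*I*√3 ≈ -16863.0*I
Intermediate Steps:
X(E, a) = 4 (X(E, a) = 2 + 2 = 4)
o(Z, m) = 4
u = -8 (u = 4*(-1) - 1*4 = -4 - 4 = -8)
U(g) = √(5 + g)
U(u)*(-9736) = √(5 - 8)*(-9736) = √(-3)*(-9736) = (I*√3)*(-9736) = -9736*I*√3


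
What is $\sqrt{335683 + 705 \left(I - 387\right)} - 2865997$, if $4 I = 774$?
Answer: $-2865997 + \frac{17 \sqrt{2758}}{2} \approx -2.8656 \cdot 10^{6}$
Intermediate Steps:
$I = \frac{387}{2}$ ($I = \frac{1}{4} \cdot 774 = \frac{387}{2} \approx 193.5$)
$\sqrt{335683 + 705 \left(I - 387\right)} - 2865997 = \sqrt{335683 + 705 \left(\frac{387}{2} - 387\right)} - 2865997 = \sqrt{335683 + 705 \left(- \frac{387}{2}\right)} - 2865997 = \sqrt{335683 - \frac{272835}{2}} - 2865997 = \sqrt{\frac{398531}{2}} - 2865997 = \frac{17 \sqrt{2758}}{2} - 2865997 = -2865997 + \frac{17 \sqrt{2758}}{2}$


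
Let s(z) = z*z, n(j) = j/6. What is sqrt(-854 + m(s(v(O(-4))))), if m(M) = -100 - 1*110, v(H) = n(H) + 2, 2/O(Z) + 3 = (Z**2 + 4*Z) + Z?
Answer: 2*I*sqrt(266) ≈ 32.619*I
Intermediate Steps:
n(j) = j/6 (n(j) = j*(1/6) = j/6)
O(Z) = 2/(-3 + Z**2 + 5*Z) (O(Z) = 2/(-3 + ((Z**2 + 4*Z) + Z)) = 2/(-3 + (Z**2 + 5*Z)) = 2/(-3 + Z**2 + 5*Z))
v(H) = 2 + H/6 (v(H) = H/6 + 2 = 2 + H/6)
s(z) = z**2
m(M) = -210 (m(M) = -100 - 110 = -210)
sqrt(-854 + m(s(v(O(-4))))) = sqrt(-854 - 210) = sqrt(-1064) = 2*I*sqrt(266)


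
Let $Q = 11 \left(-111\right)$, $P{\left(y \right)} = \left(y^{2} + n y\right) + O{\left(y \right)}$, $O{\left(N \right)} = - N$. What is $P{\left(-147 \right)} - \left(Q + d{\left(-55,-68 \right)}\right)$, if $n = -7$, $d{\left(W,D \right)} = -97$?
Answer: $24103$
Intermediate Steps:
$P{\left(y \right)} = y^{2} - 8 y$ ($P{\left(y \right)} = \left(y^{2} - 7 y\right) - y = y^{2} - 8 y$)
$Q = -1221$
$P{\left(-147 \right)} - \left(Q + d{\left(-55,-68 \right)}\right) = - 147 \left(-8 - 147\right) - \left(-1221 - 97\right) = \left(-147\right) \left(-155\right) - -1318 = 22785 + 1318 = 24103$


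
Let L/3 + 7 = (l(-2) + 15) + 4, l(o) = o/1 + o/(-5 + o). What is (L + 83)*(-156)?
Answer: -124332/7 ≈ -17762.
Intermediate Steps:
l(o) = o + o/(-5 + o) (l(o) = o*1 + o/(-5 + o) = o + o/(-5 + o))
L = 216/7 (L = -21 + 3*((-2*(-4 - 2)/(-5 - 2) + 15) + 4) = -21 + 3*((-2*(-6)/(-7) + 15) + 4) = -21 + 3*((-2*(-⅐)*(-6) + 15) + 4) = -21 + 3*((-12/7 + 15) + 4) = -21 + 3*(93/7 + 4) = -21 + 3*(121/7) = -21 + 363/7 = 216/7 ≈ 30.857)
(L + 83)*(-156) = (216/7 + 83)*(-156) = (797/7)*(-156) = -124332/7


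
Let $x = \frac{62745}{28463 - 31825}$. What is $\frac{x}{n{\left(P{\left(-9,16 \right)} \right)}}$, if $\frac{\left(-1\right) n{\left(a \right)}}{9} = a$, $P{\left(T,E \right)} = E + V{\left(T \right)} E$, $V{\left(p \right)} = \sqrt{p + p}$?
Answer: $\frac{20915}{3066144} - \frac{20915 i \sqrt{2}}{1022048} \approx 0.0068213 - 0.02894 i$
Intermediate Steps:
$V{\left(p \right)} = \sqrt{2} \sqrt{p}$ ($V{\left(p \right)} = \sqrt{2 p} = \sqrt{2} \sqrt{p}$)
$P{\left(T,E \right)} = E + E \sqrt{2} \sqrt{T}$ ($P{\left(T,E \right)} = E + \sqrt{2} \sqrt{T} E = E + E \sqrt{2} \sqrt{T}$)
$n{\left(a \right)} = - 9 a$
$x = - \frac{62745}{3362}$ ($x = \frac{62745}{-3362} = 62745 \left(- \frac{1}{3362}\right) = - \frac{62745}{3362} \approx -18.663$)
$\frac{x}{n{\left(P{\left(-9,16 \right)} \right)}} = - \frac{62745}{3362 \left(- 9 \cdot 16 \left(1 + \sqrt{2} \sqrt{-9}\right)\right)} = - \frac{62745}{3362 \left(- 9 \cdot 16 \left(1 + \sqrt{2} \cdot 3 i\right)\right)} = - \frac{62745}{3362 \left(- 9 \cdot 16 \left(1 + 3 i \sqrt{2}\right)\right)} = - \frac{62745}{3362 \left(- 9 \left(16 + 48 i \sqrt{2}\right)\right)} = - \frac{62745}{3362 \left(-144 - 432 i \sqrt{2}\right)}$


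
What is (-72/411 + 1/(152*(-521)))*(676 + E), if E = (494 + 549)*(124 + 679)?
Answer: -1593213962725/10849304 ≈ -1.4685e+5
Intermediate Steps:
E = 837529 (E = 1043*803 = 837529)
(-72/411 + 1/(152*(-521)))*(676 + E) = (-72/411 + 1/(152*(-521)))*(676 + 837529) = (-72*1/411 + (1/152)*(-1/521))*838205 = (-24/137 - 1/79192)*838205 = -1900745/10849304*838205 = -1593213962725/10849304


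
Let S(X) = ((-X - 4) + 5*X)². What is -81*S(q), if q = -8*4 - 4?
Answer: -1774224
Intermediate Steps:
q = -36 (q = -2*16 - 4 = -32 - 4 = -36)
S(X) = (-4 + 4*X)² (S(X) = ((-4 - X) + 5*X)² = (-4 + 4*X)²)
-81*S(q) = -1296*(-1 - 36)² = -1296*(-37)² = -1296*1369 = -81*21904 = -1774224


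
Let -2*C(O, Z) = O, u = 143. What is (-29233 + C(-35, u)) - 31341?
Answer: -121113/2 ≈ -60557.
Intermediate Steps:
C(O, Z) = -O/2
(-29233 + C(-35, u)) - 31341 = (-29233 - ½*(-35)) - 31341 = (-29233 + 35/2) - 31341 = -58431/2 - 31341 = -121113/2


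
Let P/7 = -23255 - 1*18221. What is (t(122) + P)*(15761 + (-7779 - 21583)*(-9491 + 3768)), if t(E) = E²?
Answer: -46290272335176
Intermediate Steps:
P = -290332 (P = 7*(-23255 - 1*18221) = 7*(-23255 - 18221) = 7*(-41476) = -290332)
(t(122) + P)*(15761 + (-7779 - 21583)*(-9491 + 3768)) = (122² - 290332)*(15761 + (-7779 - 21583)*(-9491 + 3768)) = (14884 - 290332)*(15761 - 29362*(-5723)) = -275448*(15761 + 168038726) = -275448*168054487 = -46290272335176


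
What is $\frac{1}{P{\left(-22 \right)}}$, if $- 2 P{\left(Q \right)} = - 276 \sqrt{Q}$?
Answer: $- \frac{i \sqrt{22}}{3036} \approx - 0.0015449 i$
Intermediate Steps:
$P{\left(Q \right)} = 138 \sqrt{Q}$ ($P{\left(Q \right)} = - \frac{\left(-276\right) \sqrt{Q}}{2} = 138 \sqrt{Q}$)
$\frac{1}{P{\left(-22 \right)}} = \frac{1}{138 \sqrt{-22}} = \frac{1}{138 i \sqrt{22}} = - \frac{i \sqrt{22}}{3036}$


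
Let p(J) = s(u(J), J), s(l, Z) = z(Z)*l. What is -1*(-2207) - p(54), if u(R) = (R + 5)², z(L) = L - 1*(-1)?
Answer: -189248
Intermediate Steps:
z(L) = 1 + L (z(L) = L + 1 = 1 + L)
u(R) = (5 + R)²
s(l, Z) = l*(1 + Z) (s(l, Z) = (1 + Z)*l = l*(1 + Z))
p(J) = (5 + J)²*(1 + J)
-1*(-2207) - p(54) = -1*(-2207) - (5 + 54)²*(1 + 54) = 2207 - 59²*55 = 2207 - 3481*55 = 2207 - 1*191455 = 2207 - 191455 = -189248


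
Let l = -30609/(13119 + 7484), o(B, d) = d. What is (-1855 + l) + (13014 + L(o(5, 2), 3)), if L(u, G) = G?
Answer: 229940077/20603 ≈ 11161.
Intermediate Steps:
l = -30609/20603 ≈ -1.4857
(-1855 + l) + (13014 + L(o(5, 2), 3)) = (-1855 - 30609/20603) + (13014 + 3) = -38249174/20603 + 13017 = 229940077/20603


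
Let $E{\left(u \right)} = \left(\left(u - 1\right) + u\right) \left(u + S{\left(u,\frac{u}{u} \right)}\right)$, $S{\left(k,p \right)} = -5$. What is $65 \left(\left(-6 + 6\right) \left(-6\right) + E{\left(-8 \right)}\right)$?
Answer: $14365$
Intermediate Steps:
$E{\left(u \right)} = \left(-1 + 2 u\right) \left(-5 + u\right)$ ($E{\left(u \right)} = \left(\left(u - 1\right) + u\right) \left(u - 5\right) = \left(\left(-1 + u\right) + u\right) \left(-5 + u\right) = \left(-1 + 2 u\right) \left(-5 + u\right)$)
$65 \left(\left(-6 + 6\right) \left(-6\right) + E{\left(-8 \right)}\right) = 65 \left(\left(-6 + 6\right) \left(-6\right) + \left(5 - -88 + 2 \left(-8\right)^{2}\right)\right) = 65 \left(0 \left(-6\right) + \left(5 + 88 + 2 \cdot 64\right)\right) = 65 \left(0 + \left(5 + 88 + 128\right)\right) = 65 \left(0 + 221\right) = 65 \cdot 221 = 14365$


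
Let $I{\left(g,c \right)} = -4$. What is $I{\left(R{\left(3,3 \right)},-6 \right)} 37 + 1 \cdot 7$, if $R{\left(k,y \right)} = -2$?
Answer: $-141$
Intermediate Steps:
$I{\left(R{\left(3,3 \right)},-6 \right)} 37 + 1 \cdot 7 = \left(-4\right) 37 + 1 \cdot 7 = -148 + 7 = -141$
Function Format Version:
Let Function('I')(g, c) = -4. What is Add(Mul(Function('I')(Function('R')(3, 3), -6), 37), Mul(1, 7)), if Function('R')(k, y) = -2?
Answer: -141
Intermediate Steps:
Add(Mul(Function('I')(Function('R')(3, 3), -6), 37), Mul(1, 7)) = Add(Mul(-4, 37), Mul(1, 7)) = Add(-148, 7) = -141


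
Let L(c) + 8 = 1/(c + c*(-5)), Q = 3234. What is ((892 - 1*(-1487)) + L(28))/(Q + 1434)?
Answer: 88517/174272 ≈ 0.50792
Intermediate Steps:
L(c) = -8 - 1/(4*c) (L(c) = -8 + 1/(c + c*(-5)) = -8 + 1/(c - 5*c) = -8 + 1/(-4*c) = -8 - 1/(4*c))
((892 - 1*(-1487)) + L(28))/(Q + 1434) = ((892 - 1*(-1487)) + (-8 - ¼/28))/(3234 + 1434) = ((892 + 1487) + (-8 - ¼*1/28))/4668 = (2379 + (-8 - 1/112))*(1/4668) = (2379 - 897/112)*(1/4668) = (265551/112)*(1/4668) = 88517/174272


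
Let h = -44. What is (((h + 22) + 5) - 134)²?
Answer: 22801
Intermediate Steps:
(((h + 22) + 5) - 134)² = (((-44 + 22) + 5) - 134)² = ((-22 + 5) - 134)² = (-17 - 134)² = (-151)² = 22801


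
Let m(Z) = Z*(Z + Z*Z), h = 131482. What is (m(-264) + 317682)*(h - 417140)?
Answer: 5145376446828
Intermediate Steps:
m(Z) = Z*(Z + Z²)
(m(-264) + 317682)*(h - 417140) = ((-264)²*(1 - 264) + 317682)*(131482 - 417140) = (69696*(-263) + 317682)*(-285658) = (-18330048 + 317682)*(-285658) = -18012366*(-285658) = 5145376446828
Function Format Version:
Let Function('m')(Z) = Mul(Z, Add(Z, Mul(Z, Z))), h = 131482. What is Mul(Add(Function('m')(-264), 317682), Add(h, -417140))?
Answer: 5145376446828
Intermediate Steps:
Function('m')(Z) = Mul(Z, Add(Z, Pow(Z, 2)))
Mul(Add(Function('m')(-264), 317682), Add(h, -417140)) = Mul(Add(Mul(Pow(-264, 2), Add(1, -264)), 317682), Add(131482, -417140)) = Mul(Add(Mul(69696, -263), 317682), -285658) = Mul(Add(-18330048, 317682), -285658) = Mul(-18012366, -285658) = 5145376446828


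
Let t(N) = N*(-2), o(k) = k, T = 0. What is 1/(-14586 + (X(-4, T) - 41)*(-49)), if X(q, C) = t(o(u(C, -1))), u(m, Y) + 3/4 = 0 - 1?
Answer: -2/25497 ≈ -7.8441e-5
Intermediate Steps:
u(m, Y) = -7/4 (u(m, Y) = -3/4 + (0 - 1) = -3/4 - 1 = -7/4)
t(N) = -2*N
X(q, C) = 7/2 (X(q, C) = -2*(-7/4) = 7/2)
1/(-14586 + (X(-4, T) - 41)*(-49)) = 1/(-14586 + (7/2 - 41)*(-49)) = 1/(-14586 - 75/2*(-49)) = 1/(-14586 + 3675/2) = 1/(-25497/2) = -2/25497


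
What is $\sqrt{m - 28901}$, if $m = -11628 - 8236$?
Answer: $i \sqrt{48765} \approx 220.83 i$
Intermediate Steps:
$m = -19864$
$\sqrt{m - 28901} = \sqrt{-19864 - 28901} = \sqrt{-48765} = i \sqrt{48765}$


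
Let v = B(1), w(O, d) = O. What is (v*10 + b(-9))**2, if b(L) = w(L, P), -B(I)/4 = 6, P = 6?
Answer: 62001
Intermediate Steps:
B(I) = -24 (B(I) = -4*6 = -24)
b(L) = L
v = -24
(v*10 + b(-9))**2 = (-24*10 - 9)**2 = (-240 - 9)**2 = (-249)**2 = 62001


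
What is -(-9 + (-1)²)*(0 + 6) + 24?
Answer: 72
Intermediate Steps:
-(-9 + (-1)²)*(0 + 6) + 24 = -(-9 + 1)*6 + 24 = -(-8)*6 + 24 = -1*(-48) + 24 = 48 + 24 = 72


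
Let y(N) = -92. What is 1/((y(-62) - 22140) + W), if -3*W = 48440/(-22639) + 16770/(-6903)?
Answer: -12021309/267239433038 ≈ -4.4983e-5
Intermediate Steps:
W = 18308650/12021309 (W = -(48440/(-22639) + 16770/(-6903))/3 = -(48440*(-1/22639) + 16770*(-1/6903))/3 = -(-48440/22639 - 430/177)/3 = -⅓*(-18308650/4007103) = 18308650/12021309 ≈ 1.5230)
1/((y(-62) - 22140) + W) = 1/((-92 - 22140) + 18308650/12021309) = 1/(-22232 + 18308650/12021309) = 1/(-267239433038/12021309) = -12021309/267239433038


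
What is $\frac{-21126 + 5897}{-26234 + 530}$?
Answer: $\frac{15229}{25704} \approx 0.59248$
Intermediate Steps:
$\frac{-21126 + 5897}{-26234 + 530} = - \frac{15229}{-25704} = \left(-15229\right) \left(- \frac{1}{25704}\right) = \frac{15229}{25704}$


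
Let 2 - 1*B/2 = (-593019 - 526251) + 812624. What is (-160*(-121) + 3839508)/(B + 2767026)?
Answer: 1929434/1690161 ≈ 1.1416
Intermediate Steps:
B = 613296 (B = 4 - 2*((-593019 - 526251) + 812624) = 4 - 2*(-1119270 + 812624) = 4 - 2*(-306646) = 4 + 613292 = 613296)
(-160*(-121) + 3839508)/(B + 2767026) = (-160*(-121) + 3839508)/(613296 + 2767026) = (19360 + 3839508)/3380322 = 3858868*(1/3380322) = 1929434/1690161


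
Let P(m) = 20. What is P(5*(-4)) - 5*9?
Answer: -25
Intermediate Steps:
P(5*(-4)) - 5*9 = 20 - 5*9 = 20 - 45 = -25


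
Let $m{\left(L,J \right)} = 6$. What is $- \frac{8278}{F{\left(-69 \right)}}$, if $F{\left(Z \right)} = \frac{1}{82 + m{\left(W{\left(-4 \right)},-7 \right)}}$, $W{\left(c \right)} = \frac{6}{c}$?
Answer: $-728464$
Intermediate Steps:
$F{\left(Z \right)} = \frac{1}{88}$ ($F{\left(Z \right)} = \frac{1}{82 + 6} = \frac{1}{88}$)
$- \frac{8278}{F{\left(-69 \right)}} = - 8278 \frac{1}{\frac{1}{88}} = \left(-8278\right) 88 = -728464$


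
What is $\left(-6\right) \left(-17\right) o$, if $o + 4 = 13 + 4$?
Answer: $1326$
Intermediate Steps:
$o = 13$ ($o = -4 + \left(13 + 4\right) = -4 + 17 = 13$)
$\left(-6\right) \left(-17\right) o = \left(-6\right) \left(-17\right) 13 = 102 \cdot 13 = 1326$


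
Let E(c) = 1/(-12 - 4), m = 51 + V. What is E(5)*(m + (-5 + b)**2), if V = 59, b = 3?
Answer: -57/8 ≈ -7.1250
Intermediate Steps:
m = 110 (m = 51 + 59 = 110)
E(c) = -1/16 (E(c) = 1/(-16) = -1/16)
E(5)*(m + (-5 + b)**2) = -(110 + (-5 + 3)**2)/16 = -(110 + (-2)**2)/16 = -(110 + 4)/16 = -1/16*114 = -57/8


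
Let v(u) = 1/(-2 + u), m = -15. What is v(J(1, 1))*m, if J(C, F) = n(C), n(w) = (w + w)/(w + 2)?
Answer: 45/4 ≈ 11.250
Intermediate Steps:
n(w) = 2*w/(2 + w) (n(w) = (2*w)/(2 + w) = 2*w/(2 + w))
J(C, F) = 2*C/(2 + C)
v(J(1, 1))*m = -15/(-2 + 2*1/(2 + 1)) = -15/(-2 + 2*1/3) = -15/(-2 + 2*1*(⅓)) = -15/(-2 + ⅔) = -15/(-4/3) = -¾*(-15) = 45/4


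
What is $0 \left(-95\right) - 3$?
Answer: $-3$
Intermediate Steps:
$0 \left(-95\right) - 3 = 0 - 3 = -3$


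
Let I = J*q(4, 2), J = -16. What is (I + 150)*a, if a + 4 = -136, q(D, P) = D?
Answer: -12040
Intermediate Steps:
I = -64 (I = -16*4 = -64)
a = -140 (a = -4 - 136 = -140)
(I + 150)*a = (-64 + 150)*(-140) = 86*(-140) = -12040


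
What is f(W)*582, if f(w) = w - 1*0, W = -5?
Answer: -2910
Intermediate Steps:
f(w) = w (f(w) = w + 0 = w)
f(W)*582 = -5*582 = -2910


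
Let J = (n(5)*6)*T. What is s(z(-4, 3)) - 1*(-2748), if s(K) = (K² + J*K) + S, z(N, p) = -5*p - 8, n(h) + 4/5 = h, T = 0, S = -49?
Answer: 3228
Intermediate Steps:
n(h) = -⅘ + h
z(N, p) = -8 - 5*p
J = 0 (J = ((-⅘ + 5)*6)*0 = ((21/5)*6)*0 = (126/5)*0 = 0)
s(K) = -49 + K² (s(K) = (K² + 0*K) - 49 = (K² + 0) - 49 = K² - 49 = -49 + K²)
s(z(-4, 3)) - 1*(-2748) = (-49 + (-8 - 5*3)²) - 1*(-2748) = (-49 + (-8 - 15)²) + 2748 = (-49 + (-23)²) + 2748 = (-49 + 529) + 2748 = 480 + 2748 = 3228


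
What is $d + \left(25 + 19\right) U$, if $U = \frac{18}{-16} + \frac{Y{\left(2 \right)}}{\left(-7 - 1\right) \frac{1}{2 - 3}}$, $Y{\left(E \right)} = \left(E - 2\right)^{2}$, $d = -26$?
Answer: $- \frac{151}{2} \approx -75.5$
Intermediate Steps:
$Y{\left(E \right)} = \left(-2 + E\right)^{2}$
$U = - \frac{9}{8}$ ($U = \frac{18}{-16} + \frac{\left(-2 + 2\right)^{2}}{\left(-7 - 1\right) \frac{1}{2 - 3}} = 18 \left(- \frac{1}{16}\right) + \frac{0^{2}}{\left(-8\right) \frac{1}{-1}} = - \frac{9}{8} + \frac{0}{\left(-8\right) \left(-1\right)} = - \frac{9}{8} + \frac{0}{8} = - \frac{9}{8} + 0 \cdot \frac{1}{8} = - \frac{9}{8} + 0 = - \frac{9}{8} \approx -1.125$)
$d + \left(25 + 19\right) U = -26 + \left(25 + 19\right) \left(- \frac{9}{8}\right) = -26 + 44 \left(- \frac{9}{8}\right) = -26 - \frac{99}{2} = - \frac{151}{2}$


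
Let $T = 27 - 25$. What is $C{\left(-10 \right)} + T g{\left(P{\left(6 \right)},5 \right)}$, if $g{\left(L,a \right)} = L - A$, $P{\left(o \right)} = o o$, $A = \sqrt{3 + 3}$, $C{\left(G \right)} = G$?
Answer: $62 - 2 \sqrt{6} \approx 57.101$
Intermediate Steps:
$A = \sqrt{6} \approx 2.4495$
$P{\left(o \right)} = o^{2}$
$g{\left(L,a \right)} = L - \sqrt{6}$
$T = 2$
$C{\left(-10 \right)} + T g{\left(P{\left(6 \right)},5 \right)} = -10 + 2 \left(6^{2} - \sqrt{6}\right) = -10 + 2 \left(36 - \sqrt{6}\right) = -10 + \left(72 - 2 \sqrt{6}\right) = 62 - 2 \sqrt{6}$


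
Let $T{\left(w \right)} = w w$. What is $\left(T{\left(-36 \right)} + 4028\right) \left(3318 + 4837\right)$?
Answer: $43417220$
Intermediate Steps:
$T{\left(w \right)} = w^{2}$
$\left(T{\left(-36 \right)} + 4028\right) \left(3318 + 4837\right) = \left(\left(-36\right)^{2} + 4028\right) \left(3318 + 4837\right) = \left(1296 + 4028\right) 8155 = 5324 \cdot 8155 = 43417220$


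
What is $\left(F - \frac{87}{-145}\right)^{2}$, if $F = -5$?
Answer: $\frac{484}{25} \approx 19.36$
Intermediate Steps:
$\left(F - \frac{87}{-145}\right)^{2} = \left(-5 - \frac{87}{-145}\right)^{2} = \left(-5 - - \frac{3}{5}\right)^{2} = \left(-5 + \frac{3}{5}\right)^{2} = \left(- \frac{22}{5}\right)^{2} = \frac{484}{25}$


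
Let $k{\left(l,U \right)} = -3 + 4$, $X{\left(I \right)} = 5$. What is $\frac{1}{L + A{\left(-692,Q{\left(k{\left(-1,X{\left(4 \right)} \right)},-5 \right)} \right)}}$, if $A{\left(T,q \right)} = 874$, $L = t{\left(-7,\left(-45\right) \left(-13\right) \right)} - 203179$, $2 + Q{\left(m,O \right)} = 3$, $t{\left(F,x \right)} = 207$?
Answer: $- \frac{1}{202098} \approx -4.9481 \cdot 10^{-6}$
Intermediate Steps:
$k{\left(l,U \right)} = 1$
$Q{\left(m,O \right)} = 1$ ($Q{\left(m,O \right)} = -2 + 3 = 1$)
$L = -202972$ ($L = 207 - 203179 = -202972$)
$\frac{1}{L + A{\left(-692,Q{\left(k{\left(-1,X{\left(4 \right)} \right)},-5 \right)} \right)}} = \frac{1}{-202972 + 874} = \frac{1}{-202098} = - \frac{1}{202098}$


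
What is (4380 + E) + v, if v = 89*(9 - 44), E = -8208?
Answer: -6943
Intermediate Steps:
v = -3115 (v = 89*(-35) = -3115)
(4380 + E) + v = (4380 - 8208) - 3115 = -3828 - 3115 = -6943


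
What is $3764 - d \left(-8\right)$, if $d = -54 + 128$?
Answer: $4356$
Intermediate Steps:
$d = 74$
$3764 - d \left(-8\right) = 3764 - 74 \left(-8\right) = 3764 - -592 = 3764 + 592 = 4356$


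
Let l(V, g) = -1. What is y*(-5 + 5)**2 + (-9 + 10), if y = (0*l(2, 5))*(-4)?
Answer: 1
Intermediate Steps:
y = 0 (y = (0*(-1))*(-4) = 0*(-4) = 0)
y*(-5 + 5)**2 + (-9 + 10) = 0*(-5 + 5)**2 + (-9 + 10) = 0*0**2 + 1 = 0*0 + 1 = 0 + 1 = 1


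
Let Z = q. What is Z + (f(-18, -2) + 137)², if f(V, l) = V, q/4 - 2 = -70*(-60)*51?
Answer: 870969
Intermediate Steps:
q = 856808 (q = 8 + 4*(-70*(-60)*51) = 8 + 4*(4200*51) = 8 + 4*214200 = 8 + 856800 = 856808)
Z = 856808
Z + (f(-18, -2) + 137)² = 856808 + (-18 + 137)² = 856808 + 119² = 856808 + 14161 = 870969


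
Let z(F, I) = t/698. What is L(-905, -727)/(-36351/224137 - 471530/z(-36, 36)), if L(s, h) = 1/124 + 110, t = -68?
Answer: 51976697889/2286862145093272 ≈ 2.2728e-5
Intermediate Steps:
L(s, h) = 13641/124 (L(s, h) = 1/124 + 110 = 13641/124)
z(F, I) = -34/349 (z(F, I) = -68/698 = -68*1/698 = -34/349)
L(-905, -727)/(-36351/224137 - 471530/z(-36, 36)) = 13641/(124*(-36351/224137 - 471530/(-34/349))) = 13641/(124*(-36351*1/224137 - 471530*(-349/34))) = 13641/(124*(-36351/224137 + 82281985/17)) = 13641/(124*(18442436653978/3810329)) = (13641/124)*(3810329/18442436653978) = 51976697889/2286862145093272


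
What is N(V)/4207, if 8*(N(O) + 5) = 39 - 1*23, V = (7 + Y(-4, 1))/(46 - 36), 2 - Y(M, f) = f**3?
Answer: -3/4207 ≈ -0.00071310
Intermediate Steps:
Y(M, f) = 2 - f**3
V = 4/5 (V = (7 + (2 - 1*1**3))/(46 - 36) = (7 + (2 - 1*1))/10 = (7 + (2 - 1))*(1/10) = (7 + 1)*(1/10) = 8*(1/10) = 4/5 ≈ 0.80000)
N(O) = -3 (N(O) = -5 + (39 - 1*23)/8 = -5 + (39 - 23)/8 = -5 + (1/8)*16 = -5 + 2 = -3)
N(V)/4207 = -3/4207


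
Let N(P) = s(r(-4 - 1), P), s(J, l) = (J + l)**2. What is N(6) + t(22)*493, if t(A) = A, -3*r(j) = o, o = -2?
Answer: 98014/9 ≈ 10890.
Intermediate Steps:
r(j) = 2/3 (r(j) = -1/3*(-2) = 2/3)
N(P) = (2/3 + P)**2
N(6) + t(22)*493 = (2 + 3*6)**2/9 + 22*493 = (2 + 18)**2/9 + 10846 = (1/9)*20**2 + 10846 = (1/9)*400 + 10846 = 400/9 + 10846 = 98014/9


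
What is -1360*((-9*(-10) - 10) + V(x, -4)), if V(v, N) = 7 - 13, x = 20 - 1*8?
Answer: -100640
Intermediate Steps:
x = 12 (x = 20 - 8 = 12)
V(v, N) = -6
-1360*((-9*(-10) - 10) + V(x, -4)) = -1360*((-9*(-10) - 10) - 6) = -1360*((90 - 10) - 6) = -1360*(80 - 6) = -1360*74 = -100640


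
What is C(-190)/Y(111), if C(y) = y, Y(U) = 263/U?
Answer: -21090/263 ≈ -80.190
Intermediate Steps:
C(-190)/Y(111) = -190/(263/111) = -190/(263*(1/111)) = -190/263/111 = -190*111/263 = -21090/263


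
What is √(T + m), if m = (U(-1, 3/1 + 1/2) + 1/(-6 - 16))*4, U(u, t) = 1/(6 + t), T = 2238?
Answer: 52*√36157/209 ≈ 47.310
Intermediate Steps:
m = 50/209 (m = (1/(6 + (3/1 + 1/2)) + 1/(-6 - 16))*4 = (1/(6 + (3*1 + 1*(½))) + 1/(-22))*4 = (1/(6 + (3 + ½)) - 1/22)*4 = (1/(6 + 7/2) - 1/22)*4 = (1/(19/2) - 1/22)*4 = (2/19 - 1/22)*4 = (25/418)*4 = 50/209 ≈ 0.23923)
√(T + m) = √(2238 + 50/209) = √(467792/209) = 52*√36157/209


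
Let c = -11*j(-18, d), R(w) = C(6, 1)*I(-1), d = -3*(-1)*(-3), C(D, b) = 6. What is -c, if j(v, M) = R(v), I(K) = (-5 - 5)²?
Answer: 6600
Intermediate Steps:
I(K) = 100 (I(K) = (-10)² = 100)
d = -9 (d = 3*(-3) = -9)
R(w) = 600 (R(w) = 6*100 = 600)
j(v, M) = 600
c = -6600 (c = -11*600 = -6600)
-c = -1*(-6600) = 6600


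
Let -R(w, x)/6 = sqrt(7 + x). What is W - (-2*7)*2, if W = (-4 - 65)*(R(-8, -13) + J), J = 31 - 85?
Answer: 3754 + 414*I*sqrt(6) ≈ 3754.0 + 1014.1*I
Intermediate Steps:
R(w, x) = -6*sqrt(7 + x)
J = -54
W = 3726 + 414*I*sqrt(6) (W = (-4 - 65)*(-6*sqrt(7 - 13) - 54) = -69*(-6*I*sqrt(6) - 54) = -69*(-54 - 6*I*sqrt(6)) = 3726 + 414*I*sqrt(6) ≈ 3726.0 + 1014.1*I)
W - (-2*7)*2 = (3726 + 414*I*sqrt(6)) - (-2*7)*2 = (3726 + 414*I*sqrt(6)) - (-14)*2 = (3726 + 414*I*sqrt(6)) - 1*(-28) = (3726 + 414*I*sqrt(6)) + 28 = 3754 + 414*I*sqrt(6)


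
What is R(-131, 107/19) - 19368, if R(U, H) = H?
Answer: -367885/19 ≈ -19362.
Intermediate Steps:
R(-131, 107/19) - 19368 = 107/19 - 19368 = -367885/19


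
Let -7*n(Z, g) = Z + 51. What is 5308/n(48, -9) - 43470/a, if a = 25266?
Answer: -157181171/416889 ≈ -377.03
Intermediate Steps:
n(Z, g) = -51/7 - Z/7 (n(Z, g) = -(Z + 51)/7 = -(51 + Z)/7 = -51/7 - Z/7)
5308/n(48, -9) - 43470/a = 5308/(-51/7 - ⅐*48) - 43470/25266 = 5308/(-51/7 - 48/7) - 43470*1/25266 = 5308/(-99/7) - 7245/4211 = 5308*(-7/99) - 7245/4211 = -37156/99 - 7245/4211 = -157181171/416889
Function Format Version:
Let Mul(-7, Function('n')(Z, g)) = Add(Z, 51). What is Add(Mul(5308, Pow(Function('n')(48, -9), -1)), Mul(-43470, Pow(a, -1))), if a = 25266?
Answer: Rational(-157181171, 416889) ≈ -377.03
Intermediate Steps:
Function('n')(Z, g) = Add(Rational(-51, 7), Mul(Rational(-1, 7), Z)) (Function('n')(Z, g) = Mul(Rational(-1, 7), Add(Z, 51)) = Mul(Rational(-1, 7), Add(51, Z)) = Add(Rational(-51, 7), Mul(Rational(-1, 7), Z)))
Add(Mul(5308, Pow(Function('n')(48, -9), -1)), Mul(-43470, Pow(a, -1))) = Add(Mul(5308, Pow(Add(Rational(-51, 7), Mul(Rational(-1, 7), 48)), -1)), Mul(-43470, Pow(25266, -1))) = Add(Mul(5308, Pow(Add(Rational(-51, 7), Rational(-48, 7)), -1)), Mul(-43470, Rational(1, 25266))) = Add(Mul(5308, Pow(Rational(-99, 7), -1)), Rational(-7245, 4211)) = Add(Mul(5308, Rational(-7, 99)), Rational(-7245, 4211)) = Add(Rational(-37156, 99), Rational(-7245, 4211)) = Rational(-157181171, 416889)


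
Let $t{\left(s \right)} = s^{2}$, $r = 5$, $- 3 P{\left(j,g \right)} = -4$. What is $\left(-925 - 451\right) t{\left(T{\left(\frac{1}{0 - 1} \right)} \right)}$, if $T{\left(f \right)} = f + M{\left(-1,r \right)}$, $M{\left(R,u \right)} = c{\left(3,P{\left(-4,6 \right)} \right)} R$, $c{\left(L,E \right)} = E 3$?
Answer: $-34400$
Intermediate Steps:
$P{\left(j,g \right)} = \frac{4}{3}$ ($P{\left(j,g \right)} = \left(- \frac{1}{3}\right) \left(-4\right) = \frac{4}{3}$)
$c{\left(L,E \right)} = 3 E$
$M{\left(R,u \right)} = 4 R$ ($M{\left(R,u \right)} = 3 \cdot \frac{4}{3} R = 4 R$)
$T{\left(f \right)} = -4 + f$ ($T{\left(f \right)} = f + 4 \left(-1\right) = f - 4 = -4 + f$)
$\left(-925 - 451\right) t{\left(T{\left(\frac{1}{0 - 1} \right)} \right)} = \left(-925 - 451\right) \left(-4 + \frac{1}{0 - 1}\right)^{2} = - 1376 \left(-4 + \frac{1}{-1}\right)^{2} = - 1376 \left(-4 - 1\right)^{2} = - 1376 \left(-5\right)^{2} = \left(-1376\right) 25 = -34400$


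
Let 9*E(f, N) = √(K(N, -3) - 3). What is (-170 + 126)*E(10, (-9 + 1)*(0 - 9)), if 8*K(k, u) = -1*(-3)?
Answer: -11*I*√42/9 ≈ -7.9209*I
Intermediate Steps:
K(k, u) = 3/8 (K(k, u) = (-1*(-3))/8 = (⅛)*3 = 3/8)
E(f, N) = I*√42/36 (E(f, N) = √(3/8 - 3)/9 = √(-21/8)/9 = (I*√42/4)/9 = I*√42/36)
(-170 + 126)*E(10, (-9 + 1)*(0 - 9)) = (-170 + 126)*(I*√42/36) = -11*I*√42/9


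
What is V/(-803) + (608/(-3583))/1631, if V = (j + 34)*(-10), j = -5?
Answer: 1694234946/4692630019 ≈ 0.36104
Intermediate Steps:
V = -290 (V = (-5 + 34)*(-10) = 29*(-10) = -290)
V/(-803) + (608/(-3583))/1631 = -290/(-803) + (608/(-3583))/1631 = -290*(-1/803) + (608*(-1/3583))*(1/1631) = 290/803 - 608/3583*1/1631 = 290/803 - 608/5843873 = 1694234946/4692630019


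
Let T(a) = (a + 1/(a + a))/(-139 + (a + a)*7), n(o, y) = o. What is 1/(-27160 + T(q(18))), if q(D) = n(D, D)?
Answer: -4068/110486231 ≈ -3.6819e-5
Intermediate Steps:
q(D) = D
T(a) = (a + 1/(2*a))/(-139 + 14*a) (T(a) = (a + 1/(2*a))/(-139 + (2*a)*7) = (a + 1/(2*a))/(-139 + 14*a))
1/(-27160 + T(q(18))) = 1/(-27160 + (½ + 18²)/(18*(-139 + 14*18))) = 1/(-27160 + (½ + 324)/(18*(-139 + 252))) = 1/(-27160 + (1/18)*(649/2)/113) = 1/(-27160 + (1/18)*(1/113)*(649/2)) = 1/(-27160 + 649/4068) = 1/(-110486231/4068) = -4068/110486231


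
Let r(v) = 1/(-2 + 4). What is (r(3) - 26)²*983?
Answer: 2556783/4 ≈ 6.3920e+5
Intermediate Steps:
r(v) = ½ (r(v) = 1/2 = ½)
(r(3) - 26)²*983 = (½ - 26)²*983 = (-51/2)²*983 = (2601/4)*983 = 2556783/4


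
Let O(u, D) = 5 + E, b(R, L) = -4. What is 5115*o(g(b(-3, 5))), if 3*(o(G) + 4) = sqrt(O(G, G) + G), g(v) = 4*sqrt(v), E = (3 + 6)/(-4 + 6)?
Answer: -20460 + 1705*sqrt(38 + 32*I)/2 ≈ -14815.0 + 2060.1*I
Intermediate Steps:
E = 9/2 ≈ 4.5000
O(u, D) = 19/2 (O(u, D) = 5 + 9/2 = 19/2)
o(G) = -4 + sqrt(19/2 + G)/3
5115*o(g(b(-3, 5))) = 5115*(-4 + sqrt(38 + 4*(4*sqrt(-4)))/6) = 5115*(-4 + sqrt(38 + 4*(4*(2*I)))/6) = 5115*(-4 + sqrt(38 + 4*(8*I))/6) = 5115*(-4 + sqrt(38 + 32*I)/6) = -20460 + 1705*sqrt(38 + 32*I)/2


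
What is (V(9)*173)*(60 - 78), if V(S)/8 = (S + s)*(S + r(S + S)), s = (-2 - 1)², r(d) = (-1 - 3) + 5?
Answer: -4484160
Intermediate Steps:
r(d) = 1 (r(d) = -4 + 5 = 1)
s = 9 (s = (-3)² = 9)
V(S) = 8*(1 + S)*(9 + S) (V(S) = 8*((S + 9)*(S + 1)) = 8*((9 + S)*(1 + S)) = 8*((1 + S)*(9 + S)) = 8*(1 + S)*(9 + S))
(V(9)*173)*(60 - 78) = ((72 + 8*9² + 80*9)*173)*(60 - 78) = ((72 + 8*81 + 720)*173)*(-18) = ((72 + 648 + 720)*173)*(-18) = (1440*173)*(-18) = 249120*(-18) = -4484160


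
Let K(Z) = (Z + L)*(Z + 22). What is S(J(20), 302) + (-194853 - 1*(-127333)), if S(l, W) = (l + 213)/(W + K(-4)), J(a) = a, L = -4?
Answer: -10667927/158 ≈ -67519.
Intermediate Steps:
K(Z) = (-4 + Z)*(22 + Z) (K(Z) = (Z - 4)*(Z + 22) = (-4 + Z)*(22 + Z))
S(l, W) = (213 + l)/(-144 + W) (S(l, W) = (l + 213)/(W + (-88 + (-4)² + 18*(-4))) = (213 + l)/(W + (-88 + 16 - 72)) = (213 + l)/(W - 144) = (213 + l)/(-144 + W))
S(J(20), 302) + (-194853 - 1*(-127333)) = (213 + 20)/(-144 + 302) + (-194853 - 1*(-127333)) = 233/158 + (-194853 + 127333) = (1/158)*233 - 67520 = 233/158 - 67520 = -10667927/158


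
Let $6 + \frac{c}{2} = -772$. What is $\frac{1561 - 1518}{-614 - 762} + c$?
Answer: $- \frac{49793}{32} \approx -1556.0$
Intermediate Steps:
$c = -1556$ ($c = -12 + 2 \left(-772\right) = -12 - 1544 = -1556$)
$\frac{1561 - 1518}{-614 - 762} + c = \frac{1561 - 1518}{-614 - 762} - 1556 = \frac{43}{-1376} - 1556 = 43 \left(- \frac{1}{1376}\right) - 1556 = - \frac{1}{32} - 1556 = - \frac{49793}{32}$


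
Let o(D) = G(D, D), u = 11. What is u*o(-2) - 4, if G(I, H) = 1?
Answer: 7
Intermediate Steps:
o(D) = 1
u*o(-2) - 4 = 11*1 - 4 = 11 - 4 = 7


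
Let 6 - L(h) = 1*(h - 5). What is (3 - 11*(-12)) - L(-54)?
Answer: 70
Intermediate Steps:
L(h) = 11 - h (L(h) = 6 - (h - 5) = 6 - (-5 + h) = 6 + (5 - h) = 11 - h)
(3 - 11*(-12)) - L(-54) = (3 - 11*(-12)) - (11 - 1*(-54)) = (3 + 132) - (11 + 54) = 135 - 1*65 = 135 - 65 = 70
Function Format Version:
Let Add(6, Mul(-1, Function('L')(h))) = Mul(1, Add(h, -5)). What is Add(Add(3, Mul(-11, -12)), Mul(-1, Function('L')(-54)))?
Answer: 70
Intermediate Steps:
Function('L')(h) = Add(11, Mul(-1, h)) (Function('L')(h) = Add(6, Mul(-1, Mul(1, Add(h, -5)))) = Add(6, Mul(-1, Mul(1, Add(-5, h)))) = Add(6, Mul(-1, Add(-5, h))) = Add(6, Add(5, Mul(-1, h))) = Add(11, Mul(-1, h)))
Add(Add(3, Mul(-11, -12)), Mul(-1, Function('L')(-54))) = Add(Add(3, Mul(-11, -12)), Mul(-1, Add(11, Mul(-1, -54)))) = Add(Add(3, 132), Mul(-1, Add(11, 54))) = Add(135, Mul(-1, 65)) = Add(135, -65) = 70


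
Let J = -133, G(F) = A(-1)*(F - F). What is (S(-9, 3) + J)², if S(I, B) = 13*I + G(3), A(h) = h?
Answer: 62500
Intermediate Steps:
G(F) = 0 (G(F) = -(F - F) = -1*0 = 0)
S(I, B) = 13*I (S(I, B) = 13*I + 0 = 13*I)
(S(-9, 3) + J)² = (13*(-9) - 133)² = (-117 - 133)² = (-250)² = 62500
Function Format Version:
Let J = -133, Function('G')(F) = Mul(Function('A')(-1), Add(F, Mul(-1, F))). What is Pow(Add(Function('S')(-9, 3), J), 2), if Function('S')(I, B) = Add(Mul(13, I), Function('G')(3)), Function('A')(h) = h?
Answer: 62500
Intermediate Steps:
Function('G')(F) = 0 (Function('G')(F) = Mul(-1, Add(F, Mul(-1, F))) = Mul(-1, 0) = 0)
Function('S')(I, B) = Mul(13, I) (Function('S')(I, B) = Add(Mul(13, I), 0) = Mul(13, I))
Pow(Add(Function('S')(-9, 3), J), 2) = Pow(Add(Mul(13, -9), -133), 2) = Pow(Add(-117, -133), 2) = Pow(-250, 2) = 62500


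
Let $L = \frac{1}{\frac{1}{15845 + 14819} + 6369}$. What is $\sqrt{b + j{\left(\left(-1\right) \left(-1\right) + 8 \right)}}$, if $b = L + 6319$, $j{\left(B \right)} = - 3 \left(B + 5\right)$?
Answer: $\frac{\sqrt{239415494809049853341}}{195299017} \approx 79.228$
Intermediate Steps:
$L = \frac{30664}{195299017}$ ($L = \frac{1}{\frac{1}{30664} + 6369} = \frac{1}{\frac{195299017}{30664}} = \frac{30664}{195299017} \approx 0.00015701$)
$j{\left(B \right)} = -15 - 3 B$ ($j{\left(B \right)} = - 3 \left(5 + B\right) = -15 - 3 B$)
$b = \frac{1234094519087}{195299017}$ ($b = \frac{30664}{195299017} + 6319 = \frac{1234094519087}{195299017} \approx 6319.0$)
$\sqrt{b + j{\left(\left(-1\right) \left(-1\right) + 8 \right)}} = \sqrt{\frac{1234094519087}{195299017} - \left(15 + 3 \left(\left(-1\right) \left(-1\right) + 8\right)\right)} = \sqrt{\frac{1234094519087}{195299017} - \left(15 + 3 \left(1 + 8\right)\right)} = \sqrt{\frac{1234094519087}{195299017} - 42} = \sqrt{\frac{1225891960373}{195299017}} = \frac{\sqrt{239415494809049853341}}{195299017}$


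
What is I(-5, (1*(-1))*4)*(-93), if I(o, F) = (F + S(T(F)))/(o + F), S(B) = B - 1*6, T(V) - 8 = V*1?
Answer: -62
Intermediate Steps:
T(V) = 8 + V (T(V) = 8 + V*1 = 8 + V)
S(B) = -6 + B (S(B) = B - 6 = -6 + B)
I(o, F) = (2 + 2*F)/(F + o) (I(o, F) = (F + (-6 + (8 + F)))/(o + F) = (F + (2 + F))/(F + o) = (2 + 2*F)/(F + o))
I(-5, (1*(-1))*4)*(-93) = (2*(1 + (1*(-1))*4)/((1*(-1))*4 - 5))*(-93) = (2*(1 - 1*4)/(-1*4 - 5))*(-93) = (2*(1 - 4)/(-4 - 5))*(-93) = (2*(-3)/(-9))*(-93) = (2*(-1/9)*(-3))*(-93) = (2/3)*(-93) = -62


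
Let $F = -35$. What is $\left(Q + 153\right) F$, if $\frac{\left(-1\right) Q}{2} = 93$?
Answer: $1155$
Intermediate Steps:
$Q = -186$ ($Q = \left(-2\right) 93 = -186$)
$\left(Q + 153\right) F = \left(-186 + 153\right) \left(-35\right) = \left(-33\right) \left(-35\right) = 1155$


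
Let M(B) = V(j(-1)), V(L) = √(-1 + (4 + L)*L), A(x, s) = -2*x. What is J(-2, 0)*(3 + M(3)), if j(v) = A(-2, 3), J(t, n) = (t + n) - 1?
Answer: -9 - 3*√31 ≈ -25.703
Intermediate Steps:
J(t, n) = -1 + n + t (J(t, n) = (n + t) - 1 = -1 + n + t)
j(v) = 4 (j(v) = -2*(-2) = 4)
V(L) = √(-1 + L*(4 + L))
M(B) = √31 (M(B) = √(-1 + 4² + 4*4) = √(-1 + 16 + 16) = √31)
J(-2, 0)*(3 + M(3)) = (-1 + 0 - 2)*(3 + √31) = -3*(3 + √31) = -9 - 3*√31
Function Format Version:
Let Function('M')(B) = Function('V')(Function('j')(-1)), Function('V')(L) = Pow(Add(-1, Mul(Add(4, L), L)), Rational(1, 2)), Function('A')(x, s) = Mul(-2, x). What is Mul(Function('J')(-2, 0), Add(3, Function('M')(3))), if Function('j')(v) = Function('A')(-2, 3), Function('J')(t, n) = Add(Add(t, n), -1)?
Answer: Add(-9, Mul(-3, Pow(31, Rational(1, 2)))) ≈ -25.703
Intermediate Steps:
Function('J')(t, n) = Add(-1, n, t) (Function('J')(t, n) = Add(Add(n, t), -1) = Add(-1, n, t))
Function('j')(v) = 4 (Function('j')(v) = Mul(-2, -2) = 4)
Function('V')(L) = Pow(Add(-1, Mul(L, Add(4, L))), Rational(1, 2))
Function('M')(B) = Pow(31, Rational(1, 2)) (Function('M')(B) = Pow(Add(-1, Pow(4, 2), Mul(4, 4)), Rational(1, 2)) = Pow(Add(-1, 16, 16), Rational(1, 2)) = Pow(31, Rational(1, 2)))
Mul(Function('J')(-2, 0), Add(3, Function('M')(3))) = Mul(Add(-1, 0, -2), Add(3, Pow(31, Rational(1, 2)))) = Mul(-3, Add(3, Pow(31, Rational(1, 2)))) = Add(-9, Mul(-3, Pow(31, Rational(1, 2))))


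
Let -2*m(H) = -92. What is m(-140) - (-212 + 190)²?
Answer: -438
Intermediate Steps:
m(H) = 46 (m(H) = -½*(-92) = 46)
m(-140) - (-212 + 190)² = 46 - (-212 + 190)² = 46 - 1*(-22)² = 46 - 1*484 = 46 - 484 = -438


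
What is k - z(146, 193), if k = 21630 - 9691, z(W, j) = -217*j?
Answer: 53820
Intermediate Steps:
k = 11939
k - z(146, 193) = 11939 - (-217)*193 = 11939 - 1*(-41881) = 11939 + 41881 = 53820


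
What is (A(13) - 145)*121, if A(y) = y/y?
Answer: -17424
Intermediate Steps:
A(y) = 1
(A(13) - 145)*121 = (1 - 145)*121 = -144*121 = -17424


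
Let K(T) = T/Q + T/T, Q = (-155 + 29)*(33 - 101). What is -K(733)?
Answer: -9301/8568 ≈ -1.0856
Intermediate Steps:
Q = 8568 (Q = -126*(-68) = 8568)
K(T) = 1 + T/8568 (K(T) = T/8568 + T/T = T*(1/8568) + 1 = T/8568 + 1 = 1 + T/8568)
-K(733) = -(1 + (1/8568)*733) = -(1 + 733/8568) = -1*9301/8568 = -9301/8568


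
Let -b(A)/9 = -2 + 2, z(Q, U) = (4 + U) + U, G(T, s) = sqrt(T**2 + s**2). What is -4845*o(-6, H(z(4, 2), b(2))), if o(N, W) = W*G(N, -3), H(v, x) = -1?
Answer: 14535*sqrt(5) ≈ 32501.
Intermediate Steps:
z(Q, U) = 4 + 2*U
b(A) = 0 (b(A) = -9*(-2 + 2) = -9*0 = 0)
o(N, W) = W*sqrt(9 + N**2) (o(N, W) = W*sqrt(N**2 + (-3)**2) = W*sqrt(N**2 + 9) = W*sqrt(9 + N**2))
-4845*o(-6, H(z(4, 2), b(2))) = -(-4845)*sqrt(9 + (-6)**2) = -(-4845)*sqrt(9 + 36) = -(-4845)*sqrt(45) = -(-4845)*3*sqrt(5) = -(-14535)*sqrt(5) = 14535*sqrt(5)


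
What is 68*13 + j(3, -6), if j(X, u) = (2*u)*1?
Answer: 872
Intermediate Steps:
j(X, u) = 2*u
68*13 + j(3, -6) = 68*13 + 2*(-6) = 884 - 12 = 872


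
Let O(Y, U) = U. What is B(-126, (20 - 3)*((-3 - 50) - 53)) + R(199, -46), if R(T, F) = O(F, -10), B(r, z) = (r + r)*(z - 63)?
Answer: 469970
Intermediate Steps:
B(r, z) = 2*r*(-63 + z) (B(r, z) = (2*r)*(-63 + z) = 2*r*(-63 + z))
R(T, F) = -10
B(-126, (20 - 3)*((-3 - 50) - 53)) + R(199, -46) = 2*(-126)*(-63 + (20 - 3)*((-3 - 50) - 53)) - 10 = 2*(-126)*(-63 + 17*(-53 - 53)) - 10 = 2*(-126)*(-63 + 17*(-106)) - 10 = 2*(-126)*(-63 - 1802) - 10 = 2*(-126)*(-1865) - 10 = 469980 - 10 = 469970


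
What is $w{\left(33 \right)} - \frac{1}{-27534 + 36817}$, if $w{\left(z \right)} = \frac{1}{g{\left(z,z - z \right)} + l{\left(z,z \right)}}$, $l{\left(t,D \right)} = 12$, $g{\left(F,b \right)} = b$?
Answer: $\frac{9271}{111396} \approx 0.083226$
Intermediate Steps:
$w{\left(z \right)} = \frac{1}{12}$ ($w{\left(z \right)} = \frac{1}{\left(z - z\right) + 12} = \frac{1}{0 + 12} = \frac{1}{12}$)
$w{\left(33 \right)} - \frac{1}{-27534 + 36817} = \frac{1}{12} - \frac{1}{-27534 + 36817} = \frac{1}{12} - \frac{1}{9283} = \frac{9271}{111396}$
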